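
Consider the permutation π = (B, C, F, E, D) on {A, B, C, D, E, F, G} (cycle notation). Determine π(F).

In the cycle (B, C, F, E, D), F is followed by E, so π(F) = E.

E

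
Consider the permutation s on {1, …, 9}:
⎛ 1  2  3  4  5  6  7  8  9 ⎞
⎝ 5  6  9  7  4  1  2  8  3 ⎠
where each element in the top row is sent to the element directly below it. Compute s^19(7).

Tracing 7 → 2 → … returns to 7 after 6 steps, so 7 lies in a 6-cycle (1 5 4 7 2 6).
Powers repeat with period 6 on this cycle, and 19 mod 6 = 1, so s^19(7) = s^1(7).
Advancing 1 step from 7: 7 → 2.

2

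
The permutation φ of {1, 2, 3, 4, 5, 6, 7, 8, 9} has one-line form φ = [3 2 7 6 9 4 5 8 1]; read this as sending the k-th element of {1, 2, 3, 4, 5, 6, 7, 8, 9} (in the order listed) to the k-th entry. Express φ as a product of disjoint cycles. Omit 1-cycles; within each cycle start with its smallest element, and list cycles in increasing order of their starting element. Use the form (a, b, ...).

Start at 1 and follow images: 1 → 3 → 7 → 5 → 9 → 1, giving the cycle (1, 3, 7, 5, 9).
Repeating from the next unused element and collecting all non-trivial cycles gives (1, 3, 7, 5, 9)(4, 6).

(1, 3, 7, 5, 9)(4, 6)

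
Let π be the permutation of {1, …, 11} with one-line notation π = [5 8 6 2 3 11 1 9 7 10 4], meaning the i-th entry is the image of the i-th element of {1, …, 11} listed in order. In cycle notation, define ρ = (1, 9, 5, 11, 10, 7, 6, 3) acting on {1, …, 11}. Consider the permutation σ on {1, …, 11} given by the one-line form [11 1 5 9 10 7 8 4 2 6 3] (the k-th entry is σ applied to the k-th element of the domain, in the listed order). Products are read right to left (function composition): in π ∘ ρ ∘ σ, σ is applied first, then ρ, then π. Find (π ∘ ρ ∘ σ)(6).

11

Apply the permutations in order: σ(6) = 7, then ρ(7) = 6, then π(6) = 11. So (π ∘ ρ ∘ σ)(6) = 11.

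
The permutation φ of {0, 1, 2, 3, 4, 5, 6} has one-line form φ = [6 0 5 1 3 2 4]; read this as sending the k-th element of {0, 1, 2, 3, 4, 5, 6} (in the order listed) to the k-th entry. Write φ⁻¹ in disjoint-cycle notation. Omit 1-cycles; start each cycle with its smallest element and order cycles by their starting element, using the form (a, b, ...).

First write φ in disjoint cycles: (0, 6, 4, 3, 1)(2, 5).
The inverse reverses every cycle; in canonical form, φ⁻¹ = (0, 1, 3, 4, 6)(2, 5).

(0, 1, 3, 4, 6)(2, 5)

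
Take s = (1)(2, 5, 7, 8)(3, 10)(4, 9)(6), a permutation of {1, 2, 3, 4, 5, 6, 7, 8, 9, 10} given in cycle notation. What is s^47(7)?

5

7 lies in the 4-cycle (2, 5, 7, 8).
Powers repeat with period 4 on this cycle, and 47 mod 4 = 3, so s^47(7) = s^3(7).
Advancing 3 steps from 7: 7 → 8 → 2 → 5.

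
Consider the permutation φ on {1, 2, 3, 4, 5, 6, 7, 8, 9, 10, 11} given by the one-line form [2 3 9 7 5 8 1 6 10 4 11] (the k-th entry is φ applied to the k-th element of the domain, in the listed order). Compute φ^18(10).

Tracing 10 → 4 → … returns to 10 after 7 steps, so 10 lies in a 7-cycle (1 2 3 9 10 4 7).
Since the cycle has length 7, φ^18 acts on it the same as φ^4 (18 mod 7 = 4).
Advancing 4 steps from 10: 10 → 4 → 7 → 1 → 2.

2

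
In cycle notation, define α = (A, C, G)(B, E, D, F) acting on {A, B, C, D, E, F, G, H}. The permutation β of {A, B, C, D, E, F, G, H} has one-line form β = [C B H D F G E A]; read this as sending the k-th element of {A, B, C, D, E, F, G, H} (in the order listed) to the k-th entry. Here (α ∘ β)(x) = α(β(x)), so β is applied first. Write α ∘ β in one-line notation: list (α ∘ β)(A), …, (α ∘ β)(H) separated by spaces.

Chase each element through β then α: A → C → G; B → B → E; C → H → H; D → D → F; E → F → B; F → G → A; G → E → D; H → A → C.
Collecting the images, α ∘ β = [G E H F B A D C].

G E H F B A D C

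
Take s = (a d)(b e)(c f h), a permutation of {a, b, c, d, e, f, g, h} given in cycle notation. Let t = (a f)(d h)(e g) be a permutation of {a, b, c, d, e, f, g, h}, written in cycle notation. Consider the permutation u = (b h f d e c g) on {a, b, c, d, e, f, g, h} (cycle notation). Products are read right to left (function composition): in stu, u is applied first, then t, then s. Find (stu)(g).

e

Chase g: u(g) = b; t(b) = b; s(b) = e. Hence (stu)(g) = e.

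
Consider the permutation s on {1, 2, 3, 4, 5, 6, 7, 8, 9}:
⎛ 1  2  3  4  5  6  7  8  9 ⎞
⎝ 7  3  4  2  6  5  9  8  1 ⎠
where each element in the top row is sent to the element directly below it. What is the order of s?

6

The disjoint-cycle form of s has cycle lengths 3, 3, 2, 1.
The order is lcm(3, 3, 2) = 6.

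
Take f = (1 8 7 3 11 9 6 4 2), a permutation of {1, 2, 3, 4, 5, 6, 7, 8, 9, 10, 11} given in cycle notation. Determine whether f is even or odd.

even

The cycle lengths are 9, 1, 1.
A cycle of length ℓ contributes ℓ−1 transpositions, so f is a product of 8 transpositions — even.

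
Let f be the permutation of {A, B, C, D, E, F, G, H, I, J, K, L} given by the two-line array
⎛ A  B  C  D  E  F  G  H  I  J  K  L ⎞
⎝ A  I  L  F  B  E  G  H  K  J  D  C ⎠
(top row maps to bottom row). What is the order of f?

6

The disjoint-cycle form of f has cycle lengths 6, 2, 1, 1, 1, 1.
The order is lcm(6, 2) = 6.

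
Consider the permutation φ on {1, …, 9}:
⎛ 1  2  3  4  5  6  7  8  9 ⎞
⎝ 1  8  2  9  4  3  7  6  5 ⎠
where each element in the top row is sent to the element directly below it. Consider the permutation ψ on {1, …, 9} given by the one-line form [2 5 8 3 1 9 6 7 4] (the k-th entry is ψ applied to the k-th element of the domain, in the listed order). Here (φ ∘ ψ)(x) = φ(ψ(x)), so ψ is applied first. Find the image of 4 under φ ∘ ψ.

(φ ∘ ψ)(4) = φ(ψ(4)). ψ(4) = 3, then φ(3) = 2. So (φ ∘ ψ)(4) = 2.

2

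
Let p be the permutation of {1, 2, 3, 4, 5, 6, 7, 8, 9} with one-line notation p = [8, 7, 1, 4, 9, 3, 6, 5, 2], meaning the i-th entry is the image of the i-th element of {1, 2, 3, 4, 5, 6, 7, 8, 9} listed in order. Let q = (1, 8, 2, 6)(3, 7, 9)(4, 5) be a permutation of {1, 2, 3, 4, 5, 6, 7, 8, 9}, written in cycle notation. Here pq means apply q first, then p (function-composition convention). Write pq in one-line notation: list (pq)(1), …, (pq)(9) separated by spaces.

5 3 6 9 4 8 2 7 1

Chase each element through q then p: 1 → 8 → 5; 2 → 6 → 3; 3 → 7 → 6; 4 → 5 → 9; 5 → 4 → 4; 6 → 1 → 8; 7 → 9 → 2; 8 → 2 → 7; 9 → 3 → 1.
Collecting the images, pq = [5 3 6 9 4 8 2 7 1].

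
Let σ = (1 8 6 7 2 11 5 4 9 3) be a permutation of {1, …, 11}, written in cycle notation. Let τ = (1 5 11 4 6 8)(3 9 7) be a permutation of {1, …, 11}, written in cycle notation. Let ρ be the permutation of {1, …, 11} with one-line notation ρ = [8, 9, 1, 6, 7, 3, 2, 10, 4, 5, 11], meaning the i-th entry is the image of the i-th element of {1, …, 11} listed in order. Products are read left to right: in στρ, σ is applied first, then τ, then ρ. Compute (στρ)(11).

11

(στρ)(11) = ρ(τ(σ(11))). σ(11) = 5, then τ(5) = 11, then ρ(11) = 11, so the result is 11.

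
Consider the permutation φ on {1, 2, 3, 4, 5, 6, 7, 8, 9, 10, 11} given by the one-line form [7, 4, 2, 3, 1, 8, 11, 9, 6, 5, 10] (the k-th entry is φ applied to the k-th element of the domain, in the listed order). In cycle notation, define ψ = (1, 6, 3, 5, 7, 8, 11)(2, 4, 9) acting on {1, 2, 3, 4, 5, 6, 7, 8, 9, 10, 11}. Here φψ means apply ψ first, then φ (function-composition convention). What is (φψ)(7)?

9

ψ(7) = 8, then φ(8) = 9; composing gives (φψ)(7) = 9.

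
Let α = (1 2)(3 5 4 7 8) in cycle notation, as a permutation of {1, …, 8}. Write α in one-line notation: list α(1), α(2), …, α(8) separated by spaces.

Each element maps to the next entry in its cycle (wrapping to the front): 1→2, 2→1, 3→5, 4→7, 5→4, 6→6, 7→8, 8→3.
Listing these in domain order gives 2 1 5 7 4 6 8 3.

2 1 5 7 4 6 8 3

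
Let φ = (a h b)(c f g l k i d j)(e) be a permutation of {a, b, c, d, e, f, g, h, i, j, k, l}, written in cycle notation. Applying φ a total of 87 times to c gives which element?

j

c lies in the 8-cycle (c f g l k i d j).
Powers repeat with period 8 on this cycle, and 87 mod 8 = 7, so φ^87(c) = φ^7(c).
Advancing 7 steps from c: c → f → g → l → k → i → d → j.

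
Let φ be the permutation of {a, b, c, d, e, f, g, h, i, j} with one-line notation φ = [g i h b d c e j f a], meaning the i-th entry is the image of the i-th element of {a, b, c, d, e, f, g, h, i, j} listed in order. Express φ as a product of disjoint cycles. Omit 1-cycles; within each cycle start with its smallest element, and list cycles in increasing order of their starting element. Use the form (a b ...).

(a g e d b i f c h j)

Iterating φ from a gives a → g → e → d → b → i → f → c → h → j → a; that is the 10-cycle (a g e d b i f c h j).
Continuing from each remaining unvisited element yields (a g e d b i f c h j).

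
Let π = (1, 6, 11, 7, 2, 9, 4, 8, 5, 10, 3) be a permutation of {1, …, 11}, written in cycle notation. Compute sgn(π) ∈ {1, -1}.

The cycle lengths are 11.
A cycle of length ℓ contributes ℓ−1 transpositions, so π is a product of 10 transpositions — even.

1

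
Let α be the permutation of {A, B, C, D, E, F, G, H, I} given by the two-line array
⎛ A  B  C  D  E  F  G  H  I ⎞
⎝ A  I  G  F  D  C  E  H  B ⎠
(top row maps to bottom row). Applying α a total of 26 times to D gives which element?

F

Tracing D → F → … returns to D after 5 steps, so D lies in a 5-cycle (C G E D F).
Since the cycle has length 5, α^26 acts on it the same as α^1 (26 mod 5 = 1).
Advancing 1 step from D: D → F.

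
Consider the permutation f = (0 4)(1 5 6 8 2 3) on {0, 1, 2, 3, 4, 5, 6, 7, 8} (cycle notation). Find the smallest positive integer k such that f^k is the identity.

6

The disjoint cycles have lengths 6, 2, 1.
The order of f is the least common multiple of its cycle lengths: lcm(6, 2) = 6.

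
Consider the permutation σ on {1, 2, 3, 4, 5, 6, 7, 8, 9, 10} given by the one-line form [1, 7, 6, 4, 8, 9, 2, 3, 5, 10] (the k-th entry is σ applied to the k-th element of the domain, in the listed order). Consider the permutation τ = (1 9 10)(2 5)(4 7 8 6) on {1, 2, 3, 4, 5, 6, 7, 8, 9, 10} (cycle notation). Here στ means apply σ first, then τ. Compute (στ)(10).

σ(10) = 10, then τ(10) = 1; composing gives (στ)(10) = 1.

1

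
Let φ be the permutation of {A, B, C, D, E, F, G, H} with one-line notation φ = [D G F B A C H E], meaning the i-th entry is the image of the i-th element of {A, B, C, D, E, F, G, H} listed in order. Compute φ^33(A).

G

Tracing A → D → … returns to A after 6 steps, so A lies in a 6-cycle (A, D, B, G, H, E).
Powers repeat with period 6 on this cycle, and 33 mod 6 = 3, so φ^33(A) = φ^3(A).
Advancing 3 steps from A: A → D → B → G.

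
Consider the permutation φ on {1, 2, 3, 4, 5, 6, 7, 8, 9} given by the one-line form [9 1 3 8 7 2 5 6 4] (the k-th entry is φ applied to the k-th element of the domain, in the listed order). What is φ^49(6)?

2

Tracing 6 → 2 → … returns to 6 after 6 steps, so 6 lies in a 6-cycle (1, 9, 4, 8, 6, 2).
Powers repeat with period 6 on this cycle, and 49 mod 6 = 1, so φ^49(6) = φ^1(6).
Advancing 1 step from 6: 6 → 2.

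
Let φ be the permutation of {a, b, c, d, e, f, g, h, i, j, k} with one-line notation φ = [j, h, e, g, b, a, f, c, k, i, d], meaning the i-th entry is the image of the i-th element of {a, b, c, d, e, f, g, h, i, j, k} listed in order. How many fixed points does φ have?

0

No element satisfies φ(x) = x, so there are 0 fixed points.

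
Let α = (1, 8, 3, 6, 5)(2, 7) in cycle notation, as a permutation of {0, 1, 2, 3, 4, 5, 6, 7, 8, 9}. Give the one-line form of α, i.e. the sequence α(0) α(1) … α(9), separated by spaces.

0 8 7 6 4 1 5 2 3 9

Each element maps to the next entry in its cycle (wrapping to the front): 0↦0, 1↦8, 2↦7, 3↦6, 4↦4, 5↦1, 6↦5, 7↦2, 8↦3, 9↦9.
Listing these in domain order gives 0 8 7 6 4 1 5 2 3 9.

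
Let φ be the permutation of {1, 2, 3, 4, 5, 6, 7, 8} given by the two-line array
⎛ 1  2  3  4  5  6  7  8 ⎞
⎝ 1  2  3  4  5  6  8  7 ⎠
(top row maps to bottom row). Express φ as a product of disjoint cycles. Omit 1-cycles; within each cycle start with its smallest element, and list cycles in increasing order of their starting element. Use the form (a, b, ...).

From 7: 7 → 8 → 7, closing the cycle (7, 8).
Continuing from each remaining unvisited element yields (7, 8).

(7, 8)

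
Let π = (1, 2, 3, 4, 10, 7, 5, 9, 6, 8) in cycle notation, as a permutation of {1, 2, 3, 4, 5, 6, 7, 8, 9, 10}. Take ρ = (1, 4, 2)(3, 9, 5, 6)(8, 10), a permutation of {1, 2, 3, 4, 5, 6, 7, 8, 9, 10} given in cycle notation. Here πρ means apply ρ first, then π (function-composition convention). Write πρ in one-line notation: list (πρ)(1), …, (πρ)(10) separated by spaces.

10 2 6 3 8 4 5 7 9 1

Chase each element through ρ then π: 1 → 4 → 10; 2 → 1 → 2; 3 → 9 → 6; 4 → 2 → 3; 5 → 6 → 8; 6 → 3 → 4; 7 → 7 → 5; 8 → 10 → 7; 9 → 5 → 9; 10 → 8 → 1.
So πρ in one-line form is 10 2 6 3 8 4 5 7 9 1.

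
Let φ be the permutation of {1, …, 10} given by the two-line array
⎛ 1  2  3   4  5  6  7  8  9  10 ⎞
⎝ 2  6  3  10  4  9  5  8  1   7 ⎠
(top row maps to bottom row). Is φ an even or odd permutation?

even

In disjoint-cycle form the cycle lengths are 4, 4, 1, 1.
A cycle is odd iff its length is even; φ has 2 even-length cycles, so sgn(φ) = (−1)^2 and φ is even.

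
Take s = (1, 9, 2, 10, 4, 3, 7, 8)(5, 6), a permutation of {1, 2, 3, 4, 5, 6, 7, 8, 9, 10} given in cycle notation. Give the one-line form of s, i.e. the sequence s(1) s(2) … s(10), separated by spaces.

9 10 7 3 6 5 8 1 2 4

Each element maps to the next entry in its cycle (wrapping to the front): 1↦9, 2↦10, 3↦7, 4↦3, 5↦6, 6↦5, 7↦8, 8↦1, 9↦2, 10↦4.
Listing these in domain order gives 9 10 7 3 6 5 8 1 2 4.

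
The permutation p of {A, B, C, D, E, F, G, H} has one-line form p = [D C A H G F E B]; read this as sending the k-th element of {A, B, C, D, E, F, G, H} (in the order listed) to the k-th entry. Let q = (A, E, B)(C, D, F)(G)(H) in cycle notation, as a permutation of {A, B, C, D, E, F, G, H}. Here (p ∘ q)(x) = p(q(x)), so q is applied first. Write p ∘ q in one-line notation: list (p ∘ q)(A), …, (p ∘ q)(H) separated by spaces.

Chase each element through q then p: A → E → G; B → A → D; C → D → H; D → F → F; E → B → C; F → C → A; G → G → E; H → H → B.
Collecting the images, p ∘ q = [G D H F C A E B].

G D H F C A E B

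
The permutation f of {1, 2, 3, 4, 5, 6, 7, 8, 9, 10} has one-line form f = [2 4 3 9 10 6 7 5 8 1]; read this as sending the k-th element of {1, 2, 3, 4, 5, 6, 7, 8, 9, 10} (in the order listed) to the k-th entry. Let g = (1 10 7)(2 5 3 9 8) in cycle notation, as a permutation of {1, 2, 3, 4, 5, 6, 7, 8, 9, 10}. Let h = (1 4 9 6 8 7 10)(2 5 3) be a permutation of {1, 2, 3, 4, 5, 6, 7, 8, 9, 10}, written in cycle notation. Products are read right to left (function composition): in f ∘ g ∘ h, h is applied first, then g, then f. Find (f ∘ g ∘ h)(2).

3

Chase 2: h(2) = 5; g(5) = 3; f(3) = 3. Hence (f ∘ g ∘ h)(2) = 3.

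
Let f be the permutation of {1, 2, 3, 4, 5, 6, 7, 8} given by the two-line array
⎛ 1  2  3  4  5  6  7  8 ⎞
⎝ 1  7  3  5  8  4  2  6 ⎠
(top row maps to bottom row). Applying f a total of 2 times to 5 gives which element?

Tracing 5 → 8 → … returns to 5 after 4 steps, so 5 lies in a 4-cycle (4 5 8 6).
Advancing 2 steps from 5: 5 → 8 → 6.

6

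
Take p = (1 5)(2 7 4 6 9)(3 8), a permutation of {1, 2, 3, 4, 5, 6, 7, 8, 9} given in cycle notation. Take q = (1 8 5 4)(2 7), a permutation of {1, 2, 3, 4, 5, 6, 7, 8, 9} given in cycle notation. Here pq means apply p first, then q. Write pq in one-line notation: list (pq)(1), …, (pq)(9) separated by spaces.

Chase each element through p then q: 1 → 5 → 4; 2 → 7 → 2; 3 → 8 → 5; 4 → 6 → 6; 5 → 1 → 8; 6 → 9 → 9; 7 → 4 → 1; 8 → 3 → 3; 9 → 2 → 7.
Collecting the images, pq = [4 2 5 6 8 9 1 3 7].

4 2 5 6 8 9 1 3 7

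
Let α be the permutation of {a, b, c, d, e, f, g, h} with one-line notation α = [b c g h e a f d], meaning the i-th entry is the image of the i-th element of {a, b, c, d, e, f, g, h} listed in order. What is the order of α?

Decomposing into disjoint cycles gives cycle lengths 5, 2, 1.
Since disjoint cycles commute, ord(α) = lcm(5, 2) = 10.

10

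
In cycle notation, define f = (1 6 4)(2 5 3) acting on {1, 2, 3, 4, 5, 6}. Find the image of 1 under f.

6

In the cycle (1 6 4), 1 is followed by 6, so f(1) = 6.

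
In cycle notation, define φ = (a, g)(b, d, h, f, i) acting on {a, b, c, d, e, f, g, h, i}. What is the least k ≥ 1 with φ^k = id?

The cycle type of φ is (5, 2, 1, 1).
The order of φ is the least common multiple of its cycle lengths: lcm(5, 2) = 10.

10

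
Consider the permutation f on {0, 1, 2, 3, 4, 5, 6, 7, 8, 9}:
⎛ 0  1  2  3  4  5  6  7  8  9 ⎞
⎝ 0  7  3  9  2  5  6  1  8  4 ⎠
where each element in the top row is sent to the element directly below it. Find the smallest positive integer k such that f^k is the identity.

The disjoint-cycle form of f has cycle lengths 4, 2, 1, 1, 1, 1.
Since disjoint cycles commute, ord(f) = lcm(4, 2) = 4.

4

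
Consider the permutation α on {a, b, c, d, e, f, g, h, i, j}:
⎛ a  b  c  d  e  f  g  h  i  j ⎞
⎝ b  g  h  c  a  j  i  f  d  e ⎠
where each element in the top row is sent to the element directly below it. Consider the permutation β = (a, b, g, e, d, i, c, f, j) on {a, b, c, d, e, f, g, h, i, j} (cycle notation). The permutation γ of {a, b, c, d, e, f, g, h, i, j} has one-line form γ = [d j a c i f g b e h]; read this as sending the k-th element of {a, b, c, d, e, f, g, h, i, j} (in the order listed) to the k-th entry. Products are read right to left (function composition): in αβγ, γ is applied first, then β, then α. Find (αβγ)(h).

(αβγ)(h) = α(β(γ(h))). γ(h) = b, then β(b) = g, then α(g) = i, so the result is i.

i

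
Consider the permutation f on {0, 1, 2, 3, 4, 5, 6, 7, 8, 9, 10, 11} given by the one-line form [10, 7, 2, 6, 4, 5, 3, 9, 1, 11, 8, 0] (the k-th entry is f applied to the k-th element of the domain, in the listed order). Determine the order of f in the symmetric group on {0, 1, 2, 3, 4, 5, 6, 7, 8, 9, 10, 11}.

Decomposing into disjoint cycles gives cycle lengths 7, 2, 1, 1, 1.
The order of f is the least common multiple of its cycle lengths: lcm(7, 2) = 14.

14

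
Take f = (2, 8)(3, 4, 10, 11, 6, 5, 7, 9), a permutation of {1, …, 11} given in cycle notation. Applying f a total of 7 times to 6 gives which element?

6 lies in the 8-cycle (3, 4, 10, 11, 6, 5, 7, 9).
Advancing 7 steps from 6: 6 → 5 → 7 → 9 → 3 → 4 → 10 → 11.

11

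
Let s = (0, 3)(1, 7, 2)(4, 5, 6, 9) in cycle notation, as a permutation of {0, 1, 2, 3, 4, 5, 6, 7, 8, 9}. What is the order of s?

12

The cycle type of s is (4, 3, 2, 1).
The order is lcm(4, 3, 2) = 12.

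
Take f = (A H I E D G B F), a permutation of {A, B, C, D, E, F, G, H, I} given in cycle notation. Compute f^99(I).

I lies in the 8-cycle (A H I E D G B F).
Powers repeat with period 8 on this cycle, and 99 mod 8 = 3, so f^99(I) = f^3(I).
Advancing 3 steps from I: I → E → D → G.

G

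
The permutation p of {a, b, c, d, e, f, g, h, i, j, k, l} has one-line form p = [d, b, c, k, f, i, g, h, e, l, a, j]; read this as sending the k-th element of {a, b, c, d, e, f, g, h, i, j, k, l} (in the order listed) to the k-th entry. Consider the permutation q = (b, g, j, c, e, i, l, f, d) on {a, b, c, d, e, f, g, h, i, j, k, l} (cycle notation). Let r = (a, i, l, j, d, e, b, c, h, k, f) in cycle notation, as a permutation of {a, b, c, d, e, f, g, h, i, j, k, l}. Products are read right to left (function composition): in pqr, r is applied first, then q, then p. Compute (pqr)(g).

Apply the permutations in order: r(g) = g, then q(g) = j, then p(j) = l. So (pqr)(g) = l.

l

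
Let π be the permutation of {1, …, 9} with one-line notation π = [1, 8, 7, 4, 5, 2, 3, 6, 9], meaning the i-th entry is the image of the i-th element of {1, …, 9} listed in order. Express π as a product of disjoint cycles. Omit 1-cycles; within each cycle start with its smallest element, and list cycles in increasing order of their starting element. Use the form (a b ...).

Start at 2 and follow images: 2 → 8 → 6 → 2, giving the cycle (2 8 6).
Continuing from each remaining unvisited element yields (2 8 6)(3 7).

(2 8 6)(3 7)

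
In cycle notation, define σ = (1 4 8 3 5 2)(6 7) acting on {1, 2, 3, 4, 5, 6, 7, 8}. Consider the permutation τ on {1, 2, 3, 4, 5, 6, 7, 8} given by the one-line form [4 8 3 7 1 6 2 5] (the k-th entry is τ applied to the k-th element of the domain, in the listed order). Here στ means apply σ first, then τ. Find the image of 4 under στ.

(στ)(4) = τ(σ(4)). σ(4) = 8, then τ(8) = 5. So (στ)(4) = 5.

5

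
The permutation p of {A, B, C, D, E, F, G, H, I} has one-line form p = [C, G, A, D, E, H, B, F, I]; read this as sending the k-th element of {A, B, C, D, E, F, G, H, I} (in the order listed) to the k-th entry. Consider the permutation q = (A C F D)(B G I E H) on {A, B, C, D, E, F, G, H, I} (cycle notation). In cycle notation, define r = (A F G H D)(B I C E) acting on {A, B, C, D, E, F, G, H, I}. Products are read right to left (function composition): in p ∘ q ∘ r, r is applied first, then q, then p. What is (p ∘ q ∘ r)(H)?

Apply the permutations in order: r(H) = D, then q(D) = A, then p(A) = C. So (p ∘ q ∘ r)(H) = C.

C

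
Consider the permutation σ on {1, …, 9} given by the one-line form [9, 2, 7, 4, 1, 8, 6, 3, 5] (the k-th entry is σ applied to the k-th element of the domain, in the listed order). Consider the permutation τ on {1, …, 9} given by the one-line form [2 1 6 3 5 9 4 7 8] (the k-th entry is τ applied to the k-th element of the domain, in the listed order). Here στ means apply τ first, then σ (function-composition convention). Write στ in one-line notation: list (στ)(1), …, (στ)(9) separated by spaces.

(στ)(x) = σ(τ(x)). Computing each image: σ(τ(1)) = σ(2) = 2, σ(τ(2)) = σ(1) = 9, σ(τ(3)) = σ(6) = 8, σ(τ(4)) = σ(3) = 7, σ(τ(5)) = σ(5) = 1, σ(τ(6)) = σ(9) = 5, σ(τ(7)) = σ(4) = 4, σ(τ(8)) = σ(7) = 6, σ(τ(9)) = σ(8) = 3.
Hence στ = [2 9 8 7 1 5 4 6 3].

2 9 8 7 1 5 4 6 3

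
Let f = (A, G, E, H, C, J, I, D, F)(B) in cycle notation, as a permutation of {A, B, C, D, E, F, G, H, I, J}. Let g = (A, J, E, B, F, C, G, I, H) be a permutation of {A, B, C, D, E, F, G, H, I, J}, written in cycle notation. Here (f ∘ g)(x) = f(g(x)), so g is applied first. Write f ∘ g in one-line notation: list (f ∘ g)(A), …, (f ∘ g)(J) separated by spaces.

I A E F B J D G C H

(f ∘ g)(x) = f(g(x)). Computing each image: f(g(A)) = f(J) = I, f(g(B)) = f(F) = A, f(g(C)) = f(G) = E, f(g(D)) = f(D) = F, f(g(E)) = f(B) = B, f(g(F)) = f(C) = J, f(g(G)) = f(I) = D, f(g(H)) = f(A) = G, f(g(I)) = f(H) = C, f(g(J)) = f(E) = H.
Hence f ∘ g = [I A E F B J D G C H].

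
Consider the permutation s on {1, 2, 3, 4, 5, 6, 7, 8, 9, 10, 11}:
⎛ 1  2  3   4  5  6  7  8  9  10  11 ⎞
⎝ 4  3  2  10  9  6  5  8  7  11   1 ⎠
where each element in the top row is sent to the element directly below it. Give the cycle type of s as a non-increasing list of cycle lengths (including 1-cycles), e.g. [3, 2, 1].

The disjoint cycles are (1, 4, 10, 11)(2, 3)(5, 9, 7)(6)(8), with lengths 4, 3, 2, 1, 1 in non-increasing order.

[4, 3, 2, 1, 1]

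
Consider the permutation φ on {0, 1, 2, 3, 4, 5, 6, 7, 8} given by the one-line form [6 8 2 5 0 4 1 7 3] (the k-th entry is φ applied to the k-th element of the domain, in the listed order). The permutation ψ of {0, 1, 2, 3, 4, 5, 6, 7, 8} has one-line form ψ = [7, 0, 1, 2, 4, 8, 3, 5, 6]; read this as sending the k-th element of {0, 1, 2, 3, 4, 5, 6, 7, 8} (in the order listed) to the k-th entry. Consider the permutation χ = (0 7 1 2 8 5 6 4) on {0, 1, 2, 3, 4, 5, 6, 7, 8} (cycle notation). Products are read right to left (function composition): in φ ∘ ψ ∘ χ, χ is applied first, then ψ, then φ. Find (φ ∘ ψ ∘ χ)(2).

Apply the permutations in order: χ(2) = 8, then ψ(8) = 6, then φ(6) = 1. So (φ ∘ ψ ∘ χ)(2) = 1.

1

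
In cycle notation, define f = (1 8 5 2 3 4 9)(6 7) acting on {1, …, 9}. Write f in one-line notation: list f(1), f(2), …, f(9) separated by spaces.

8 3 4 9 2 7 6 5 1

Each element maps to the next entry in its cycle (wrapping to the front): 1→8, 2→3, 3→4, 4→9, 5→2, 6→7, 7→6, 8→5, 9→1.
So the one-line form is 8 3 4 9 2 7 6 5 1.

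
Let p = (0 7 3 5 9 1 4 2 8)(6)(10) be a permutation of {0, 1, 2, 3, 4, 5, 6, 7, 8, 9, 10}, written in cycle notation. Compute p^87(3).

8

3 lies in the 9-cycle (0 7 3 5 9 1 4 2 8).
Powers repeat with period 9 on this cycle, and 87 mod 9 = 6, so p^87(3) = p^6(3).
Stepping 6 places around the cycle: 3 → 5 → 9 → 1 → 4 → 2 → 8.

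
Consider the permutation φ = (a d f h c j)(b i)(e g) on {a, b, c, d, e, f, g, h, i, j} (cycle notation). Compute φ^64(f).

a

f lies in the 6-cycle (a d f h c j).
Powers repeat with period 6 on this cycle, and 64 mod 6 = 4, so φ^64(f) = φ^4(f).
Stepping 4 places around the cycle: f → h → c → j → a.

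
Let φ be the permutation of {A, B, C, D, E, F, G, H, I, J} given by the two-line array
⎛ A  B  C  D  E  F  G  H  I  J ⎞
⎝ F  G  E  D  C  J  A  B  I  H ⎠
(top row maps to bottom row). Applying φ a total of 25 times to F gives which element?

J

Tracing F → J → … returns to F after 6 steps, so F lies in a 6-cycle (A F J H B G).
Since the cycle has length 6, φ^25 acts on it the same as φ^1 (25 mod 6 = 1).
Stepping 1 place around the cycle: F → J.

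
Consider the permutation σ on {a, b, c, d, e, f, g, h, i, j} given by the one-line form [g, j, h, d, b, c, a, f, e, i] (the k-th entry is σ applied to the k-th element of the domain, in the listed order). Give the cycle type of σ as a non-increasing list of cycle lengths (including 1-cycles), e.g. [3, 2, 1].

[4, 3, 2, 1]

The disjoint cycles are (a, g)(b, j, i, e)(c, h, f)(d), with lengths 4, 3, 2, 1 in non-increasing order.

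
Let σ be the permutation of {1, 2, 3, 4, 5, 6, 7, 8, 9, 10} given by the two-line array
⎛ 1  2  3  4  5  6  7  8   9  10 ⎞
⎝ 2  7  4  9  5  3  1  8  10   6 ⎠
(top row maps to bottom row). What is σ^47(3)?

Tracing 3 → 4 → … returns to 3 after 5 steps, so 3 lies in a 5-cycle (3 4 9 10 6).
On a 5-cycle, σ^5 is the identity, so σ^47 = σ^2 there (47 ≡ 2 mod 5).
Stepping 2 places around the cycle: 3 → 4 → 9.

9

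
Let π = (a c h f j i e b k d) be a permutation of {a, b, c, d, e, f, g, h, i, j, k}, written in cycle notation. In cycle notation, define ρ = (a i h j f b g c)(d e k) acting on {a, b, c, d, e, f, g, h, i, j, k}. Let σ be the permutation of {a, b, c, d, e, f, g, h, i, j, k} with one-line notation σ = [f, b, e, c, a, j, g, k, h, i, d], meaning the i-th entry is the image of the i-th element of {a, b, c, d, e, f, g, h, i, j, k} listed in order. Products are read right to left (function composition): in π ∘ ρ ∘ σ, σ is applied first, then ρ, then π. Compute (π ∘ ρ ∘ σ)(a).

k

Apply the permutations in order: σ(a) = f, then ρ(f) = b, then π(b) = k. So (π ∘ ρ ∘ σ)(a) = k.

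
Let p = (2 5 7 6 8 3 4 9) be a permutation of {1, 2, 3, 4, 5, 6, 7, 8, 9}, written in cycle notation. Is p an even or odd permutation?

odd

The cycle lengths are 8, 1.
A cycle is odd iff its length is even; p has 1 even-length cycle, so sgn(p) = (−1)^1 and p is odd.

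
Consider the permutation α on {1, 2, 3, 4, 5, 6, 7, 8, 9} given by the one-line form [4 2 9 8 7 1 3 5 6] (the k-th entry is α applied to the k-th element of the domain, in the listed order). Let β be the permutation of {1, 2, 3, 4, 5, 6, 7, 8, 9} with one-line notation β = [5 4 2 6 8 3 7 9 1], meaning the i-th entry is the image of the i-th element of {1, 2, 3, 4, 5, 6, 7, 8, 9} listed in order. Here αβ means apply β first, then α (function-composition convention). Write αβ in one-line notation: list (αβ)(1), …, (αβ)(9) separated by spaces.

7 8 2 1 5 9 3 6 4

(αβ)(x) = α(β(x)). Computing each image: α(β(1)) = α(5) = 7, α(β(2)) = α(4) = 8, α(β(3)) = α(2) = 2, α(β(4)) = α(6) = 1, α(β(5)) = α(8) = 5, α(β(6)) = α(3) = 9, α(β(7)) = α(7) = 3, α(β(8)) = α(9) = 6, α(β(9)) = α(1) = 4.
Hence αβ = [7 8 2 1 5 9 3 6 4].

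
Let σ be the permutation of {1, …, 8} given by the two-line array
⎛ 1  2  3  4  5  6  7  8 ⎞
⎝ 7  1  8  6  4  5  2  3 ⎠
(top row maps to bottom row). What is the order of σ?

The disjoint-cycle form of σ has cycle lengths 3, 3, 2.
Since disjoint cycles commute, ord(σ) = lcm(3, 3, 2) = 6.

6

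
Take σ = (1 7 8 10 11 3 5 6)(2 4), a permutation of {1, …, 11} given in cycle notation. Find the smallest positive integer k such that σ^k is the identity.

The cycle type of σ is (8, 2, 1).
The order of σ is the least common multiple of its cycle lengths: lcm(8, 2) = 8.

8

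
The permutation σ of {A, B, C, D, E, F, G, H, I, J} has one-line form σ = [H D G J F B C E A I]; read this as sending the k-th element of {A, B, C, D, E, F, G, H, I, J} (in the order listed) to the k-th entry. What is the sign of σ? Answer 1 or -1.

In disjoint-cycle form the cycle lengths are 8, 2.
A cycle is odd iff its length is even; σ has 2 even-length cycles, so sgn(σ) = (−1)^2 and σ is even.

1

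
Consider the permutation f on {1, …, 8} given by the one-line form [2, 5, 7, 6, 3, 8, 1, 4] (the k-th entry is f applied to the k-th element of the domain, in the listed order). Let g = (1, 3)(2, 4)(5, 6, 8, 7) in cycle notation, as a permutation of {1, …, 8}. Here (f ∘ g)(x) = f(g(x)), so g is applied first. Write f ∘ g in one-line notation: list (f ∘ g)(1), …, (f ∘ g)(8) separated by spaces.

7 6 2 5 8 4 3 1

(f ∘ g)(x) = f(g(x)). Computing each image: f(g(1)) = f(3) = 7, f(g(2)) = f(4) = 6, f(g(3)) = f(1) = 2, f(g(4)) = f(2) = 5, f(g(5)) = f(6) = 8, f(g(6)) = f(8) = 4, f(g(7)) = f(5) = 3, f(g(8)) = f(7) = 1.
Hence f ∘ g = [7 6 2 5 8 4 3 1].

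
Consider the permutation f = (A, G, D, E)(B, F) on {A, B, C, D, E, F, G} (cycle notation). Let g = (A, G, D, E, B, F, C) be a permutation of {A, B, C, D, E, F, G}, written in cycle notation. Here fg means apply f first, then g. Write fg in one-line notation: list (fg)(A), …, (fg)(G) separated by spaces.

D C A B G F E

(fg)(x) = g(f(x)). Computing each image: g(f(A)) = g(G) = D, g(f(B)) = g(F) = C, g(f(C)) = g(C) = A, g(f(D)) = g(E) = B, g(f(E)) = g(A) = G, g(f(F)) = g(B) = F, g(f(G)) = g(D) = E.
Hence fg = [D C A B G F E].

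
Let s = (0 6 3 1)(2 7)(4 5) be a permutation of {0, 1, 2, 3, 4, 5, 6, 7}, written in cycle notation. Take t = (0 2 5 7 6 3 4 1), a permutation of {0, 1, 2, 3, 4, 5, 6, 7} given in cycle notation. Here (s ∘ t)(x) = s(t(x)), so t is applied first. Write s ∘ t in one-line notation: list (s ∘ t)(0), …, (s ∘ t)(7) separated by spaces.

7 6 4 5 0 2 1 3

For each element, apply t then s: 0 → 2 → 7; 1 → 0 → 6; 2 → 5 → 4; 3 → 4 → 5; 4 → 1 → 0; 5 → 7 → 2; 6 → 3 → 1; 7 → 6 → 3.
Collecting the images, s ∘ t = [7 6 4 5 0 2 1 3].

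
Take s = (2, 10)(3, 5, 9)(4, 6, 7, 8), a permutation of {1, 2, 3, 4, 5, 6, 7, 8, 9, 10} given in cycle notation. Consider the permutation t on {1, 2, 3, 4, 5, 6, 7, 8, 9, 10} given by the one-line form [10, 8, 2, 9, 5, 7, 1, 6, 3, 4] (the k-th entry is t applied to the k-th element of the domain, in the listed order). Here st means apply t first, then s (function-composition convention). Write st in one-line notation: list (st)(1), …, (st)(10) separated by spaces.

2 4 10 3 9 8 1 7 5 6

Chase each element through t then s: 1 → 10 → 2; 2 → 8 → 4; 3 → 2 → 10; 4 → 9 → 3; 5 → 5 → 9; 6 → 7 → 8; 7 → 1 → 1; 8 → 6 → 7; 9 → 3 → 5; 10 → 4 → 6.
So st in one-line form is 2 4 10 3 9 8 1 7 5 6.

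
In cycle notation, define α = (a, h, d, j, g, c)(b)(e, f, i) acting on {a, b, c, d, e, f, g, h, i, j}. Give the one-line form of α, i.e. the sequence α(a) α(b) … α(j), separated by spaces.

h b a j f i c d e g

Image by image: a↦h, b↦b, c↦a, d↦j, e↦f, f↦i, g↦c, h↦d, i↦e, j↦g.
So the one-line form is h b a j f i c d e g.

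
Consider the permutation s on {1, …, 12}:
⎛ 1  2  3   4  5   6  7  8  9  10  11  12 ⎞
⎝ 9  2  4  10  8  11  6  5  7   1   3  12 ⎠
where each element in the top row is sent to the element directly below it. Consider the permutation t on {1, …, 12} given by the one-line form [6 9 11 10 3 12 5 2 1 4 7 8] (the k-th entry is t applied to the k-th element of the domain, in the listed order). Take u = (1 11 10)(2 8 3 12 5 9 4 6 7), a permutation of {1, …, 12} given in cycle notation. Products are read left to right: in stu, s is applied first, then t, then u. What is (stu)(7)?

Chase 7: s(7) = 6; t(6) = 12; u(12) = 5. Hence (stu)(7) = 5.

5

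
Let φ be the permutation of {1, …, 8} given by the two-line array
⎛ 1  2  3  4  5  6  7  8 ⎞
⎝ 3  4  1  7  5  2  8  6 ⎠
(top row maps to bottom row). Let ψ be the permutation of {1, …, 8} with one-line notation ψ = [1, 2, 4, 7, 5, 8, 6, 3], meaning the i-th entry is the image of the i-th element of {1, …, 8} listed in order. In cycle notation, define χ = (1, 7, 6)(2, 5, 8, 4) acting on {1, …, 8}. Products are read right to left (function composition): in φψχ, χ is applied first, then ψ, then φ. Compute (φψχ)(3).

7

Apply the permutations in order: χ(3) = 3, then ψ(3) = 4, then φ(4) = 7. So (φψχ)(3) = 7.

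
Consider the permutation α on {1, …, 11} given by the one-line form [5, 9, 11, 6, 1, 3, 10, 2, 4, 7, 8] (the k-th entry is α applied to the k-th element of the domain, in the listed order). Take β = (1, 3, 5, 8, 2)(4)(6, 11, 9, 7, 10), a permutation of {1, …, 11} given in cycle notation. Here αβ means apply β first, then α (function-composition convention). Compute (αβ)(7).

7

First apply β: β(7) = 10, then α(10) = 7. Thus (αβ)(7) = 7.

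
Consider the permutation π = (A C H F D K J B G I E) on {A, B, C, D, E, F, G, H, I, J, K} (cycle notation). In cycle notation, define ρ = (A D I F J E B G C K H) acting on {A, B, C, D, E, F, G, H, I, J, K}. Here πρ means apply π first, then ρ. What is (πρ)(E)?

D

(πρ)(E) = ρ(π(E)). π(E) = A, then ρ(A) = D. So (πρ)(E) = D.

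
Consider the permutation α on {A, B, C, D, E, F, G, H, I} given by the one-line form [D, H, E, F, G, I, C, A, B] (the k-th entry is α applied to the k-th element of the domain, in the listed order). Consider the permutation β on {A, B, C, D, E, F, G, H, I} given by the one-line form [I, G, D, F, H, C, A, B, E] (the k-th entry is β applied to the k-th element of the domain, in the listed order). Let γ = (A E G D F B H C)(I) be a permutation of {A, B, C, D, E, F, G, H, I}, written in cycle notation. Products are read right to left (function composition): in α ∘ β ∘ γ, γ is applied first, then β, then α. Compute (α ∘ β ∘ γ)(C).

(α ∘ β ∘ γ)(C) = α(β(γ(C))). γ(C) = A, then β(A) = I, then α(I) = B, so the result is B.

B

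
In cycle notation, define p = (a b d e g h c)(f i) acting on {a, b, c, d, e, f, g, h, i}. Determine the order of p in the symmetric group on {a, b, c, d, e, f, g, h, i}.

The disjoint cycles have lengths 7, 2.
Since disjoint cycles commute, ord(p) = lcm(7, 2) = 14.

14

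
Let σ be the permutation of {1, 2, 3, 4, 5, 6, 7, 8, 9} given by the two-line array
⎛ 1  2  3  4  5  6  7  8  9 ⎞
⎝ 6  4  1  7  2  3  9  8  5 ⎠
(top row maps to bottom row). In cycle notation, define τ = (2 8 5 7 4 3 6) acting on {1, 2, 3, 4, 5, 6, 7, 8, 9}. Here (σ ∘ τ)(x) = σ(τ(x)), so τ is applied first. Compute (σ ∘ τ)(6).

First apply τ: τ(6) = 2, then σ(2) = 4. Thus (σ ∘ τ)(6) = 4.

4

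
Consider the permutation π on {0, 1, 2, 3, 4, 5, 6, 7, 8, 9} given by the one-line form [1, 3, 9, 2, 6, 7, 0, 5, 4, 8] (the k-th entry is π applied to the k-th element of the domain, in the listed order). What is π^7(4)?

8

Tracing 4 → 6 → … returns to 4 after 8 steps, so 4 lies in an 8-cycle (0, 1, 3, 2, 9, 8, 4, 6).
Advancing 7 steps from 4: 4 → 6 → 0 → 1 → 3 → 2 → 9 → 8.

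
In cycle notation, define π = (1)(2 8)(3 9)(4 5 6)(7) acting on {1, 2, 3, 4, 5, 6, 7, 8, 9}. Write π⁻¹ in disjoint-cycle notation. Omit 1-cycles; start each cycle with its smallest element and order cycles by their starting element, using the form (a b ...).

If π sends a → b within a cycle, π⁻¹ sends b → a; equivalently, reverse each cycle.
After reversing and putting each cycle's least element first, π⁻¹ = (2 8)(3 9)(4 6 5).

(2 8)(3 9)(4 6 5)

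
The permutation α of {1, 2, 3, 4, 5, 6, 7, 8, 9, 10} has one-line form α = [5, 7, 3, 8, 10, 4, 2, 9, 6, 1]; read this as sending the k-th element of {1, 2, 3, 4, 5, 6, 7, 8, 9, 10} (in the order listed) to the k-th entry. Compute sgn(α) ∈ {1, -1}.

1

In disjoint-cycle form the cycle lengths are 4, 3, 2, 1.
A cycle of length ℓ contributes ℓ−1 transpositions, so α is a product of 3 + 2 + 1 = 6 transpositions — even.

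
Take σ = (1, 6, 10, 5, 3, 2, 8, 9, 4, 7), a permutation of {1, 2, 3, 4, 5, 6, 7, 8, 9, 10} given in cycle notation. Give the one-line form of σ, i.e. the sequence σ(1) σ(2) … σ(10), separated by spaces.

Image by image: 1↦6, 2↦8, 3↦2, 4↦7, 5↦3, 6↦10, 7↦1, 8↦9, 9↦4, 10↦5.
So the one-line form is 6 8 2 7 3 10 1 9 4 5.

6 8 2 7 3 10 1 9 4 5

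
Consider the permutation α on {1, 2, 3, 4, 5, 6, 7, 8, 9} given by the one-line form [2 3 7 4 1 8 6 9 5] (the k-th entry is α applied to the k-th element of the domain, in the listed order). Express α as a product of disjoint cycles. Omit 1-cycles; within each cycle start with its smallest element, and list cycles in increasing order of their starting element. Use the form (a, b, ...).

Iterating α from 1 gives 1 → 2 → 3 → 7 → 6 → 8 → 9 → 5 → 1; that is the 8-cycle (1, 2, 3, 7, 6, 8, 9, 5).
Repeating from the next unused element and collecting all non-trivial cycles gives (1, 2, 3, 7, 6, 8, 9, 5).

(1, 2, 3, 7, 6, 8, 9, 5)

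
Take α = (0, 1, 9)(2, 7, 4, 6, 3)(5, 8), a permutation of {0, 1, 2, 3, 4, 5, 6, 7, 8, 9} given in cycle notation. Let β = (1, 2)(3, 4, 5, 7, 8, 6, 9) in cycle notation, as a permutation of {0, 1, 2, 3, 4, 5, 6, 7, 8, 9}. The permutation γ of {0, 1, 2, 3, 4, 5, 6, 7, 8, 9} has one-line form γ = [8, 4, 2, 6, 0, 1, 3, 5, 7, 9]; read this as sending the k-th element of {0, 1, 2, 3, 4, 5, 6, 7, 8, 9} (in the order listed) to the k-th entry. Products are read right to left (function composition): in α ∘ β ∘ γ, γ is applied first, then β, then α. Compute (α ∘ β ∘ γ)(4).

Apply the permutations in order: γ(4) = 0, then β(0) = 0, then α(0) = 1. So (α ∘ β ∘ γ)(4) = 1.

1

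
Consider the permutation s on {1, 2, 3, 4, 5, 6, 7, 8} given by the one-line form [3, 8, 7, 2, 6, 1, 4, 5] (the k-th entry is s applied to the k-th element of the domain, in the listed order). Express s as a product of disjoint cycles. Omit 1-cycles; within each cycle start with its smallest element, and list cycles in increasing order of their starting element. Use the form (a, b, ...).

Iterating s from 1 gives 1 → 3 → 7 → 4 → 2 → 8 → 5 → 6 → 1; that is the 8-cycle (1, 3, 7, 4, 2, 8, 5, 6).
Repeating from the next unused element and collecting all non-trivial cycles gives (1, 3, 7, 4, 2, 8, 5, 6).

(1, 3, 7, 4, 2, 8, 5, 6)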